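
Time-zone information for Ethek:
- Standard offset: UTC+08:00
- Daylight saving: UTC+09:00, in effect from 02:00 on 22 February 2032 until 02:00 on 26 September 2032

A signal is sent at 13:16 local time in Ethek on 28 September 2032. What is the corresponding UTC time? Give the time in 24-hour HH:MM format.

28 September 2032 does not fall between 22 February and 26 September, so daylight saving is not in effect and Ethek is at UTC+08:00.
13:16 local − 8h = 05:16 UTC.

05:16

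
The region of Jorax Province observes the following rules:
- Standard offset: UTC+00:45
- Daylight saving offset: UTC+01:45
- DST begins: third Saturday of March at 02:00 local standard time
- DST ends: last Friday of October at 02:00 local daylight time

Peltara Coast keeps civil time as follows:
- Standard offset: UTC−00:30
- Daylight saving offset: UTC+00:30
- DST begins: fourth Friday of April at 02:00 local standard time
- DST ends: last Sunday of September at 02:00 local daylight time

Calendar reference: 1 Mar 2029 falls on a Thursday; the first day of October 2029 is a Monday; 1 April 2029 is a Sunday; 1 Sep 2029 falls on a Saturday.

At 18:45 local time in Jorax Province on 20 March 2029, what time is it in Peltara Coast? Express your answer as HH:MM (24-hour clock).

1 March 2029 is a Thursday, so the first Saturday is March 3 and the third is March 17.
1 October 2029 is a Monday, so Fridays fall on 5, 12, 19, 26; the last is October 26.
20 March 2029 falls between 17 March and 26 October, so daylight saving is in effect and Jorax Province is at UTC+01:45.
18:45 Jorax Province − 1h45m = 17:00 UTC.
1 April 2029 is a Sunday, so the first Friday is April 6 and the fourth is April 27.
1 September 2029 is a Saturday, so Sundays fall on 2, 9, 16, 23, 30; the last is September 30.
At the standard offset (UTC−00:30), 17:00 UTC − 0h30m = 16:30 Peltara Coast standard time.
The standard-time date in Peltara Coast, 20 March 2029, does not fall between 27 April and 30 September, so daylight saving is not in effect and Peltara Coast is at UTC−00:30.
17:00 UTC − 0h30m = 16:30 Peltara Coast.

16:30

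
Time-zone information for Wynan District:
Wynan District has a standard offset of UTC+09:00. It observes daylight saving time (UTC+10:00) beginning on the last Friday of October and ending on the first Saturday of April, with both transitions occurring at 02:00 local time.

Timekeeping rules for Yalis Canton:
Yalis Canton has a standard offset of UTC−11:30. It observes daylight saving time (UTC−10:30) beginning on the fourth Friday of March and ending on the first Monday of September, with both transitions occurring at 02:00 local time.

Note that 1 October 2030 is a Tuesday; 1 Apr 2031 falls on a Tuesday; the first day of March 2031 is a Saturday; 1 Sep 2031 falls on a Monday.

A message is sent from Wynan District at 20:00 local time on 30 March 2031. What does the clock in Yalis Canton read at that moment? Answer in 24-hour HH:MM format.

23:30

1 October 2030 is a Tuesday, so Fridays fall on 4, 11, 18, 25; the last is October 25.
1 April 2031 is a Tuesday, so the first Saturday is April 5.
Daylight saving runs 25 October 2030 – 5 April 2031; 30 March 2031 is inside that window, so Wynan District is at UTC+10:00.
20:00 Wynan District − 10h = 10:00 UTC.
1 March 2031 is a Saturday, so the first Friday is March 7 and the fourth is March 28.
1 September 2031 is a Monday, so the first Monday is September 1.
At the standard offset (UTC−11:30), 10:00 UTC − 11h30m = 22:30 Yalis Canton standard time (rolling into the previous day, 29 March 2031).
The standard-time date in Yalis Canton, 29 March 2031, falls between 28 March and 1 September, so daylight saving is in effect and Yalis Canton is at UTC−10:30.
10:00 UTC − 10h30m = 23:30 Yalis Canton (rolling into the previous day, 29 March 2031).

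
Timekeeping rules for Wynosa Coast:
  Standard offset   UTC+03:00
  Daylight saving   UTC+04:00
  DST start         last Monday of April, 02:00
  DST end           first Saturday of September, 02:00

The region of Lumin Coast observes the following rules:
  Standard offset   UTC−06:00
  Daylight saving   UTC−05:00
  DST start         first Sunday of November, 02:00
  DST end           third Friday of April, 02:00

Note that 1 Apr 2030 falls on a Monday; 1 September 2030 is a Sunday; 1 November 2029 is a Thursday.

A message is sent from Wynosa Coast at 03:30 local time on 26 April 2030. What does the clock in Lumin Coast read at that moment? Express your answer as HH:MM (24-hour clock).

1 April 2030 is a Monday, so Mondays fall on 1, 8, 15, 22, 29; the last is April 29.
1 September 2030 is a Sunday, so the first Saturday is September 7.
Daylight saving runs 29 April – 7 September; 26 April 2030 is outside that window, so Wynosa Coast is on standard time at UTC+03:00.
03:30 Wynosa Coast − 3h = 00:30 UTC.
1 November 2029 is a Thursday, so the first Sunday is November 4.
1 April 2030 is a Monday, so the first Friday is April 5 and the third is April 19.
At the standard offset (UTC−06:00), 00:30 UTC − 6h = 18:30 Lumin Coast standard time (rolling into the previous day, 25 April 2030).
Daylight saving runs 4 November 2029 – 19 April 2030; the standard-time date in Lumin Coast, 25 April 2030, is outside that window, so Lumin Coast is on standard time at UTC−06:00.
00:30 UTC − 6h = 18:30 Lumin Coast (rolling into the previous day, 25 April 2030).

18:30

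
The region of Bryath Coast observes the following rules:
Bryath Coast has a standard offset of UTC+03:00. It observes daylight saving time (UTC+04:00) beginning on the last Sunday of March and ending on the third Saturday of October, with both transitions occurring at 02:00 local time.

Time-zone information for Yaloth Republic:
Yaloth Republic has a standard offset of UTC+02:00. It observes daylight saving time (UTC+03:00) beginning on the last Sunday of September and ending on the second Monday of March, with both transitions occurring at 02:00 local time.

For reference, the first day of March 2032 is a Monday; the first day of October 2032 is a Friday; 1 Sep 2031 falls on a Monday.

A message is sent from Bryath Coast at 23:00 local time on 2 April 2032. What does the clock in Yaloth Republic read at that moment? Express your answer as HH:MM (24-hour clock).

1 March 2032 is a Monday, so Sundays fall on 7, 14, 21, 28; the last is March 28.
1 October 2032 is a Friday, so the first Saturday is October 2 and the third is October 16.
2 April 2032 falls between 28 March and 16 October, so daylight saving is in effect and Bryath Coast is at UTC+04:00.
23:00 Bryath Coast − 4h = 19:00 UTC.
1 September 2031 is a Monday, so Sundays fall on 7, 14, 21, 28; the last is September 28.
1 March 2032 is a Monday, so the first Monday is March 1 and the second is March 8.
At the standard offset (UTC+02:00), 19:00 UTC + 2h = 21:00 Yaloth Republic standard time.
Daylight saving runs 28 September 2031 – 8 March 2032; the standard-time date in Yaloth Republic, 2 April 2032, is outside that window, so Yaloth Republic is on standard time at UTC+02:00.
19:00 UTC + 2h = 21:00 Yaloth Republic.

21:00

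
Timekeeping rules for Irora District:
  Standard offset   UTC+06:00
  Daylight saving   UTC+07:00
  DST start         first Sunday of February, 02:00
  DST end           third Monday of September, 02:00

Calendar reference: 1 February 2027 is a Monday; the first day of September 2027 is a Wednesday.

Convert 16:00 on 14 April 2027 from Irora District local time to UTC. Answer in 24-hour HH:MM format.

1 February 2027 is a Monday, so the first Sunday is February 7.
1 September 2027 is a Wednesday, so the first Monday is September 6 and the third is September 20.
14 April 2027 falls between 7 February and 20 September, so daylight saving is in effect and Irora District is at UTC+07:00.
16:00 local − 7h = 09:00 UTC.

09:00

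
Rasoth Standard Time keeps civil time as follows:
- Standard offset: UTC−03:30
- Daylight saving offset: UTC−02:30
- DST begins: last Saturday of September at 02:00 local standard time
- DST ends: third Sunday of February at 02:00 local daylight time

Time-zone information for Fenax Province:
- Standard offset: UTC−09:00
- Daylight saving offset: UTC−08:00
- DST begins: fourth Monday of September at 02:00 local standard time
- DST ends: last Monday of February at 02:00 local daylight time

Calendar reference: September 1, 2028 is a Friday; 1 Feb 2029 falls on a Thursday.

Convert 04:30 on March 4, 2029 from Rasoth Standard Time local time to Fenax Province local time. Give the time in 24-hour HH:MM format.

1 September 2028 is a Friday, so Saturdays fall on 2, 9, 16, 23, 30; the last is September 30.
1 February 2029 is a Thursday, so the first Sunday is February 4 and the third is February 18.
March 4, 2029 is outside the daylight-saving period (30 September 2028 – 18 February 2029), so Rasoth Standard Time is on standard time, UTC−03:30.
04:30 Rasoth Standard Time + 3h30m = 08:00 UTC.
1 September 2028 is a Friday, so the first Monday is September 4 and the fourth is September 25.
1 February 2029 is a Thursday, so Mondays fall on 5, 12, 19, 26; the last is February 26.
At the standard offset (UTC−09:00), 08:00 UTC − 9h = 23:00 Fenax Province standard time (rolling into the previous day, 3 March 2029).
Daylight saving runs 25 September 2028 – 26 February 2029; the standard-time date in Fenax Province, March 3, 2029, is outside that window, so Fenax Province is on standard time at UTC−09:00.
08:00 UTC − 9h = 23:00 Fenax Province (rolling into the previous day, 3 March 2029).

23:00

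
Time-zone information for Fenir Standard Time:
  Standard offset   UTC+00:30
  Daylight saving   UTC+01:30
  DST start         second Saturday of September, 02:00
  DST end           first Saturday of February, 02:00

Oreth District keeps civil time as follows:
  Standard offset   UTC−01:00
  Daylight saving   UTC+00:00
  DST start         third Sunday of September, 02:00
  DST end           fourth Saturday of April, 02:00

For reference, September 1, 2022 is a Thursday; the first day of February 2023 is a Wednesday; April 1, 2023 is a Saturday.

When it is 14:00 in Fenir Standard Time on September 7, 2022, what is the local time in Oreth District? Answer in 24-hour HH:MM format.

12:30

1 September 2022 is a Thursday, so the first Saturday is September 3 and the second is September 10.
1 February 2023 is a Wednesday, so the first Saturday is February 4.
September 7, 2022 does not fall between 10 September 2022 and 4 February 2023, so daylight saving is not in effect and Fenir Standard Time is at UTC+00:30.
14:00 Fenir Standard Time − 0h30m = 13:30 UTC.
1 September 2022 is a Thursday, so the first Sunday is September 4 and the third is September 18.
1 April 2023 is a Saturday, so the first Saturday is April 1 and the fourth is April 22.
At the standard offset (UTC−01:00), 13:30 UTC − 1h = 12:30 Oreth District standard time.
The standard-time date in Oreth District, September 7, 2022, is outside the daylight-saving period (18 September 2022 – 22 April 2023), so Oreth District is on standard time, UTC−01:00.
13:30 UTC − 1h = 12:30 Oreth District.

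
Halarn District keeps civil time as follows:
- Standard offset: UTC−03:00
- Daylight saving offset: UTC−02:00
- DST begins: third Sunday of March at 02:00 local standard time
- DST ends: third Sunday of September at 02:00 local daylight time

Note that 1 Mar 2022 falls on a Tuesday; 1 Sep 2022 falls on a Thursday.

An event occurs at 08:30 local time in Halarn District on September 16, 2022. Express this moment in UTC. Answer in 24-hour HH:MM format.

1 March 2022 is a Tuesday, so the first Sunday is March 6 and the third is March 20.
1 September 2022 is a Thursday, so the first Sunday is September 4 and the third is September 18.
Daylight saving runs 20 March – 18 September; September 16, 2022 is inside that window, so Halarn District is at UTC−02:00.
08:30 local + 2h = 10:30 UTC.

10:30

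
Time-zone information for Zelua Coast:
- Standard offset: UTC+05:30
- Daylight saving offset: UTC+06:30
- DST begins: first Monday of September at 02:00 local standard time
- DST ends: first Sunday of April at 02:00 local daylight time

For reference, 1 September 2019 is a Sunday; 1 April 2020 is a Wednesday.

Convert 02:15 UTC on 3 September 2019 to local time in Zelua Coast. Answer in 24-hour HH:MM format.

1 September 2019 is a Sunday, so the first Monday is September 2.
1 April 2020 is a Wednesday, so the first Sunday is April 5.
At the standard offset (UTC+05:30), 02:15 UTC + 5h30m = 07:45 Zelua Coast standard time.
The standard-time date in Zelua Coast, 3 September 2019, falls between 2 September 2019 and 5 April 2020, so daylight saving is in effect and Zelua Coast is at UTC+06:30.
02:15 UTC + 6h30m = 08:45 local.

08:45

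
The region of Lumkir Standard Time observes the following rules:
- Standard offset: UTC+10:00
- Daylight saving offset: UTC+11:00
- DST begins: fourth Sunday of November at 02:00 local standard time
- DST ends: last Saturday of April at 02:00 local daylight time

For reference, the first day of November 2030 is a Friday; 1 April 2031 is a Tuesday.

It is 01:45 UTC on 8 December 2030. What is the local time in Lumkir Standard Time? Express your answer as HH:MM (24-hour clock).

12:45

1 November 2030 is a Friday, so the first Sunday is November 3 and the fourth is November 24.
1 April 2031 is a Tuesday, so Saturdays fall on 5, 12, 19, 26; the last is April 26.
At the standard offset (UTC+10:00), 01:45 UTC + 10h = 11:45 Lumkir Standard Time standard time.
Daylight saving runs 24 November 2030 – 26 April 2031; the standard-time date in Lumkir Standard Time, 8 December 2030, is inside that window, so Lumkir Standard Time is at UTC+11:00.
01:45 UTC + 11h = 12:45 local.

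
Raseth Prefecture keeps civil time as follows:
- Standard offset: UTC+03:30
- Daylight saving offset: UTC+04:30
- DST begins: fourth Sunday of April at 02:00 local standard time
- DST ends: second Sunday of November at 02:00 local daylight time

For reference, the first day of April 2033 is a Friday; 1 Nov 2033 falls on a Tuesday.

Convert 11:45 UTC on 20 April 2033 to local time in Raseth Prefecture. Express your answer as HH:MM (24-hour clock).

15:15

1 April 2033 is a Friday, so the first Sunday is April 3 and the fourth is April 24.
1 November 2033 is a Tuesday, so the first Sunday is November 6 and the second is November 13.
At the standard offset (UTC+03:30), 11:45 UTC + 3h30m = 15:15 Raseth Prefecture standard time.
The standard-time date in Raseth Prefecture, 20 April 2033, does not fall between 24 April and 13 November, so daylight saving is not in effect and Raseth Prefecture is at UTC+03:30.
11:45 UTC + 3h30m = 15:15 local.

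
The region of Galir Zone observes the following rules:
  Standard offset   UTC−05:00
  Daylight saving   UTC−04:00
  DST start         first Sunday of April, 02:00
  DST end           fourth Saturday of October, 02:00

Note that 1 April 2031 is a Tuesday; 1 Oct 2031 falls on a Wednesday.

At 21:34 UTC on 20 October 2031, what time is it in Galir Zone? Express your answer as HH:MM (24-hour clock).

17:34

1 April 2031 is a Tuesday, so the first Sunday is April 6.
1 October 2031 is a Wednesday, so the first Saturday is October 4 and the fourth is October 25.
At the standard offset (UTC−05:00), 21:34 UTC − 5h = 16:34 Galir Zone standard time.
The standard-time date in Galir Zone, 20 October 2031, lies within the daylight-saving period (6 April – 25 October), so Galir Zone is on daylight time, UTC−04:00.
21:34 UTC − 4h = 17:34 local.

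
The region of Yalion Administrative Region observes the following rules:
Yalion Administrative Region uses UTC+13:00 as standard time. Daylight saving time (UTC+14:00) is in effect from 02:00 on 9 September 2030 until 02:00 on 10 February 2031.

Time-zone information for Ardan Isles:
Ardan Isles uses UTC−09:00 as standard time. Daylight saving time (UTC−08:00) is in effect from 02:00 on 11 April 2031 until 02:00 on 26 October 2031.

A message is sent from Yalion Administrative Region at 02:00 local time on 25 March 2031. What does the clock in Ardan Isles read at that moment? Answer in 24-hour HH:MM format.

04:00

25 March 2031 does not fall between 9 September 2030 and 10 February 2031, so daylight saving is not in effect and Yalion Administrative Region is at UTC+13:00.
02:00 Yalion Administrative Region − 13h = 13:00 UTC (rolling into the previous day, 24 March 2031).
At the standard offset (UTC−09:00), 13:00 UTC − 9h = 04:00 Ardan Isles standard time.
The standard-time date in Ardan Isles, 24 March 2031, is outside the daylight-saving period (11 April – 26 October), so Ardan Isles is on standard time, UTC−09:00.
13:00 UTC − 9h = 04:00 Ardan Isles.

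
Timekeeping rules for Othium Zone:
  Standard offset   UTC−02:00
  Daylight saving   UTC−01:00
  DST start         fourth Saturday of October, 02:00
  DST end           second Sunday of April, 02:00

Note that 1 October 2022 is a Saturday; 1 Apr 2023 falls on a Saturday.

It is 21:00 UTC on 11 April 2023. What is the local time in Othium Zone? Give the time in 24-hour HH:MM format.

19:00

1 October 2022 is a Saturday, so the first Saturday is October 1 and the fourth is October 22.
1 April 2023 is a Saturday, so the first Sunday is April 2 and the second is April 9.
At the standard offset (UTC−02:00), 21:00 UTC − 2h = 19:00 Othium Zone standard time.
Daylight saving runs 22 October 2022 – 9 April 2023; the standard-time date in Othium Zone, 11 April 2023, is outside that window, so Othium Zone is on standard time at UTC−02:00.
21:00 UTC − 2h = 19:00 local.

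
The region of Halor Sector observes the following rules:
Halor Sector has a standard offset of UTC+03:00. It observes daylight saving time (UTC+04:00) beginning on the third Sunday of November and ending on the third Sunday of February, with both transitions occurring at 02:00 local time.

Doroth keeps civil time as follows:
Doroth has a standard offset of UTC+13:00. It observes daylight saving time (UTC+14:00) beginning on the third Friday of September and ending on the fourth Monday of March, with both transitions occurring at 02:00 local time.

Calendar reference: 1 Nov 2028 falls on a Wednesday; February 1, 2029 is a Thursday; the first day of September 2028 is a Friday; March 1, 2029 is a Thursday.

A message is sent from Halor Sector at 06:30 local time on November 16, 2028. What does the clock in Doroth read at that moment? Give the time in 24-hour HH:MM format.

17:30

1 November 2028 is a Wednesday, so the first Sunday is November 5 and the third is November 19.
1 February 2029 is a Thursday, so the first Sunday is February 4 and the third is February 18.
November 16, 2028 does not fall between 19 November 2028 and 18 February 2029, so daylight saving is not in effect and Halor Sector is at UTC+03:00.
06:30 Halor Sector − 3h = 03:30 UTC.
1 September 2028 is a Friday, so the first Friday is September 1 and the third is September 15.
1 March 2029 is a Thursday, so the first Monday is March 5 and the fourth is March 26.
At the standard offset (UTC+13:00), 03:30 UTC + 13h = 16:30 Doroth standard time.
Daylight saving runs 15 September 2028 – 26 March 2029; the standard-time date in Doroth, November 16, 2028, is inside that window, so Doroth is at UTC+14:00.
03:30 UTC + 14h = 17:30 Doroth.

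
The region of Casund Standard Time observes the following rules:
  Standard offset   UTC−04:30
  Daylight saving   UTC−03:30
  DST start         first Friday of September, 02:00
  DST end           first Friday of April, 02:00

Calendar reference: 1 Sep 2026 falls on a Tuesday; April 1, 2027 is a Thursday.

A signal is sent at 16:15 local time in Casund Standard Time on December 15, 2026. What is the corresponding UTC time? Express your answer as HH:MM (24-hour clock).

19:45

1 September 2026 is a Tuesday, so the first Friday is September 4.
1 April 2027 is a Thursday, so the first Friday is April 2.
December 15, 2026 falls between 4 September 2026 and 2 April 2027, so daylight saving is in effect and Casund Standard Time is at UTC−03:30.
16:15 local + 3h30m = 19:45 UTC.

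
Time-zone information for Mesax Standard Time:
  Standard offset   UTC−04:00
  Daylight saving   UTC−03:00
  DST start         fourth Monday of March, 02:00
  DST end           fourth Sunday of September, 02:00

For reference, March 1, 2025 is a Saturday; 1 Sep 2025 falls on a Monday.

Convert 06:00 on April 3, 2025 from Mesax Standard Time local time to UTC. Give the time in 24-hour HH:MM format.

09:00

1 March 2025 is a Saturday, so the first Monday is March 3 and the fourth is March 24.
1 September 2025 is a Monday, so the first Sunday is September 7 and the fourth is September 28.
April 3, 2025 lies within the daylight-saving period (24 March – 28 September), so Mesax Standard Time is on daylight time, UTC−03:00.
06:00 local + 3h = 09:00 UTC.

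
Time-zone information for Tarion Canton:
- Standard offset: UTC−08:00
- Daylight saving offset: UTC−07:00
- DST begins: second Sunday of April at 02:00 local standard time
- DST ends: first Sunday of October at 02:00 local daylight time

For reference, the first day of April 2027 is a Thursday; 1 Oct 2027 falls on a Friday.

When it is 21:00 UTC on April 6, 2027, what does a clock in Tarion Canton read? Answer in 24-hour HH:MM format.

1 April 2027 is a Thursday, so the first Sunday is April 4 and the second is April 11.
1 October 2027 is a Friday, so the first Sunday is October 3.
At the standard offset (UTC−08:00), 21:00 UTC − 8h = 13:00 Tarion Canton standard time.
Daylight saving runs 11 April – 3 October; the standard-time date in Tarion Canton, April 6, 2027, is outside that window, so Tarion Canton is on standard time at UTC−08:00.
21:00 UTC − 8h = 13:00 local.

13:00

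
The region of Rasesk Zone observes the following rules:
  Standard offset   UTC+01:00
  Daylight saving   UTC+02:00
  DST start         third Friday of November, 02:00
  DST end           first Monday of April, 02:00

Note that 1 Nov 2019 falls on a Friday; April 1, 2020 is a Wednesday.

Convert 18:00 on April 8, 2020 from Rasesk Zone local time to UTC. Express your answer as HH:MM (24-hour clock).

1 November 2019 is a Friday, so the first Friday is November 1 and the third is November 15.
1 April 2020 is a Wednesday, so the first Monday is April 6.
Daylight saving runs 15 November 2019 – 6 April 2020; April 8, 2020 is outside that window, so Rasesk Zone is on standard time at UTC+01:00.
18:00 local − 1h = 17:00 UTC.

17:00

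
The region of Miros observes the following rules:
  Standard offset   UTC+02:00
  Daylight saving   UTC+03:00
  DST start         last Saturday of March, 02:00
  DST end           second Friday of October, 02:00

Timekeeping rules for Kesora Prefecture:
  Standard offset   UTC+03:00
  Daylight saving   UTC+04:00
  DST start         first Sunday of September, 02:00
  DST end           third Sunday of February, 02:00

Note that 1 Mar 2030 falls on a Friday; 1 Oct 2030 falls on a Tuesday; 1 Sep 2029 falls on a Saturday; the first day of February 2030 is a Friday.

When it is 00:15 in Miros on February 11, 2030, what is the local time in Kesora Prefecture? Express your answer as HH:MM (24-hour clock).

1 March 2030 is a Friday, so Saturdays fall on 2, 9, 16, 23, 30; the last is March 30.
1 October 2030 is a Tuesday, so the first Friday is October 4 and the second is October 11.
February 11, 2030 is outside the daylight-saving period (30 March – 11 October), so Miros is on standard time, UTC+02:00.
00:15 Miros − 2h = 22:15 UTC (rolling into the previous day, 10 February 2030).
1 September 2029 is a Saturday, so the first Sunday is September 2.
1 February 2030 is a Friday, so the first Sunday is February 3 and the third is February 17.
At the standard offset (UTC+03:00), 22:15 UTC + 3h = 01:15 Kesora Prefecture standard time (rolling into the next day, 11 February 2030).
The standard-time date in Kesora Prefecture, February 11, 2030, falls between 2 September 2029 and 17 February 2030, so daylight saving is in effect and Kesora Prefecture is at UTC+04:00.
22:15 UTC + 4h = 02:15 Kesora Prefecture (rolling into the next day, 11 February 2030).

02:15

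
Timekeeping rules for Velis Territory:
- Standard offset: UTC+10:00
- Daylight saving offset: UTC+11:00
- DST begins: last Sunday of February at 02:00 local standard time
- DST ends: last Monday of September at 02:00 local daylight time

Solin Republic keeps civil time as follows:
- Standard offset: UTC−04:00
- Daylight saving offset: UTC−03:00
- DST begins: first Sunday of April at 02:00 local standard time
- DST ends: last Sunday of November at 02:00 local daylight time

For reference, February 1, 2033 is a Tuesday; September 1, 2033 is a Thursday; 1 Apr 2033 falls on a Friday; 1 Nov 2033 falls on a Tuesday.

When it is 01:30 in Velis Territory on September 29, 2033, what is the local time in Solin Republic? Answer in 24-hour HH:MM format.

1 February 2033 is a Tuesday, so Sundays fall on 6, 13, 20, 27; the last is February 27.
1 September 2033 is a Thursday, so Mondays fall on 5, 12, 19, 26; the last is September 26.
September 29, 2033 does not fall between 27 February and 26 September, so daylight saving is not in effect and Velis Territory is at UTC+10:00.
01:30 Velis Territory − 10h = 15:30 UTC (rolling into the previous day, 28 September 2033).
1 April 2033 is a Friday, so the first Sunday is April 3.
1 November 2033 is a Tuesday, so Sundays fall on 6, 13, 20, 27; the last is November 27.
At the standard offset (UTC−04:00), 15:30 UTC − 4h = 11:30 Solin Republic standard time.
The standard-time date in Solin Republic, September 28, 2033, falls between 3 April and 27 November, so daylight saving is in effect and Solin Republic is at UTC−03:00.
15:30 UTC − 3h = 12:30 Solin Republic.

12:30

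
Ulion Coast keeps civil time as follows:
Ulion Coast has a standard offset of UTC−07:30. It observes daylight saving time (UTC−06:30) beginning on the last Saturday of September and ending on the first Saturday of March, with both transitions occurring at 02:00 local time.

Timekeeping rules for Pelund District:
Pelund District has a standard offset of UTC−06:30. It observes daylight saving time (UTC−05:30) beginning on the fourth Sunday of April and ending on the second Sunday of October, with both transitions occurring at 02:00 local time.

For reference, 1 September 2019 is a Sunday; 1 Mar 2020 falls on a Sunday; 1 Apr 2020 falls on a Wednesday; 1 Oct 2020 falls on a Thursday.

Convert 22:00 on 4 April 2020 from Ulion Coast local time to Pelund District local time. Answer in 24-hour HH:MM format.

23:00

1 September 2019 is a Sunday, so Saturdays fall on 7, 14, 21, 28; the last is September 28.
1 March 2020 is a Sunday, so the first Saturday is March 7.
Daylight saving runs 28 September 2019 – 7 March 2020; 4 April 2020 is outside that window, so Ulion Coast is on standard time at UTC−07:30.
22:00 Ulion Coast + 7h30m = 05:30 UTC (rolling into the next day, 5 April 2020).
1 April 2020 is a Wednesday, so the first Sunday is April 5 and the fourth is April 26.
1 October 2020 is a Thursday, so the first Sunday is October 4 and the second is October 11.
At the standard offset (UTC−06:30), 05:30 UTC − 6h30m = 23:00 Pelund District standard time (rolling into the previous day, 4 April 2020).
Daylight saving runs 26 April – 11 October; the standard-time date in Pelund District, 4 April 2020, is outside that window, so Pelund District is on standard time at UTC−06:30.
05:30 UTC − 6h30m = 23:00 Pelund District (rolling into the previous day, 4 April 2020).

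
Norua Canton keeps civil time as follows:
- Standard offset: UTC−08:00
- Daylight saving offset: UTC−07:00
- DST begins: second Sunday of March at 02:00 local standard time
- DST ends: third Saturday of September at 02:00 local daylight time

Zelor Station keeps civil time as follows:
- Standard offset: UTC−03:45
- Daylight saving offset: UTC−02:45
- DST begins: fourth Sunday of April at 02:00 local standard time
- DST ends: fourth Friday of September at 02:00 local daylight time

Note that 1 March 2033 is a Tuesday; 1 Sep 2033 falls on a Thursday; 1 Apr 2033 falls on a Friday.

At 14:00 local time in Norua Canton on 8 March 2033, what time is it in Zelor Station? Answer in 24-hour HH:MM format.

18:15

1 March 2033 is a Tuesday, so the first Sunday is March 6 and the second is March 13.
1 September 2033 is a Thursday, so the first Saturday is September 3 and the third is September 17.
8 March 2033 is outside the daylight-saving period (13 March – 17 September), so Norua Canton is on standard time, UTC−08:00.
14:00 Norua Canton + 8h = 22:00 UTC.
1 April 2033 is a Friday, so the first Sunday is April 3 and the fourth is April 24.
1 September 2033 is a Thursday, so the first Friday is September 2 and the fourth is September 23.
At the standard offset (UTC−03:45), 22:00 UTC − 3h45m = 18:15 Zelor Station standard time.
Daylight saving runs 24 April – 23 September; the standard-time date in Zelor Station, 8 March 2033, is outside that window, so Zelor Station is on standard time at UTC−03:45.
22:00 UTC − 3h45m = 18:15 Zelor Station.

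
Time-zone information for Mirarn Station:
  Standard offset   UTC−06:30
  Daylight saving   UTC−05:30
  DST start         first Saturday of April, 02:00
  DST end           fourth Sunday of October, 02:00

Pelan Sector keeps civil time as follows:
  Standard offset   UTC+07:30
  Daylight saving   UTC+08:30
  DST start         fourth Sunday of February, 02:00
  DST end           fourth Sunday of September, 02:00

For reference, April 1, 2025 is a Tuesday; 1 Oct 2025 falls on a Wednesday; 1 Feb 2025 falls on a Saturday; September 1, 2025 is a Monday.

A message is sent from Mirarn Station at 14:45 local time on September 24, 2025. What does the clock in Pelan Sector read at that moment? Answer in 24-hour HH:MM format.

04:45

1 April 2025 is a Tuesday, so the first Saturday is April 5.
1 October 2025 is a Wednesday, so the first Sunday is October 5 and the fourth is October 26.
Daylight saving runs 5 April – 26 October; September 24, 2025 is inside that window, so Mirarn Station is at UTC−05:30.
14:45 Mirarn Station + 5h30m = 20:15 UTC.
1 February 2025 is a Saturday, so the first Sunday is February 2 and the fourth is February 23.
1 September 2025 is a Monday, so the first Sunday is September 7 and the fourth is September 28.
At the standard offset (UTC+07:30), 20:15 UTC + 7h30m = 03:45 Pelan Sector standard time (rolling into the next day, 25 September 2025).
Daylight saving runs 23 February – 28 September; the standard-time date in Pelan Sector, September 25, 2025, is inside that window, so Pelan Sector is at UTC+08:30.
20:15 UTC + 8h30m = 04:45 Pelan Sector (rolling into the next day, 25 September 2025).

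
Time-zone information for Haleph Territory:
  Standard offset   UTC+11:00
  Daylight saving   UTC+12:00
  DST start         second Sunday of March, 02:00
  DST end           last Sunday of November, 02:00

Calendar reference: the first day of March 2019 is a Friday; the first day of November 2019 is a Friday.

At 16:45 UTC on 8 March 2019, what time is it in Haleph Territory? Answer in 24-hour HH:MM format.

1 March 2019 is a Friday, so the first Sunday is March 3 and the second is March 10.
1 November 2019 is a Friday, so Sundays fall on 3, 10, 17, 24; the last is November 24.
At the standard offset (UTC+11:00), 16:45 UTC + 11h = 03:45 Haleph Territory standard time (rolling into the next day, 9 March 2019).
Daylight saving runs 10 March – 24 November; the standard-time date in Haleph Territory, 9 March 2019, is outside that window, so Haleph Territory is on standard time at UTC+11:00.
16:45 UTC + 11h = 03:45 local (rolling into the next day, 9 March 2019).

03:45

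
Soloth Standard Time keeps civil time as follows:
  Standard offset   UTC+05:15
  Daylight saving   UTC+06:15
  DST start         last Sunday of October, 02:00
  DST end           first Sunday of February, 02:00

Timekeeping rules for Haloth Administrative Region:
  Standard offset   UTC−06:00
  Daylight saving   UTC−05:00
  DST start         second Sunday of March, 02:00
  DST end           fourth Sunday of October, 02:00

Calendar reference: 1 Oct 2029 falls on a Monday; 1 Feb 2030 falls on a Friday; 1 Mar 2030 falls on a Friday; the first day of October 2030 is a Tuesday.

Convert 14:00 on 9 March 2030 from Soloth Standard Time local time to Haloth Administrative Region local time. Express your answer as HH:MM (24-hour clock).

1 October 2029 is a Monday, so Sundays fall on 7, 14, 21, 28; the last is October 28.
1 February 2030 is a Friday, so the first Sunday is February 3.
Daylight saving runs 28 October 2029 – 3 February 2030; 9 March 2030 is outside that window, so Soloth Standard Time is on standard time at UTC+05:15.
14:00 Soloth Standard Time − 5h15m = 08:45 UTC.
1 March 2030 is a Friday, so the first Sunday is March 3 and the second is March 10.
1 October 2030 is a Tuesday, so the first Sunday is October 6 and the fourth is October 27.
At the standard offset (UTC−06:00), 08:45 UTC − 6h = 02:45 Haloth Administrative Region standard time.
The standard-time date in Haloth Administrative Region, 9 March 2030, is outside the daylight-saving period (10 March – 27 October), so Haloth Administrative Region is on standard time, UTC−06:00.
08:45 UTC − 6h = 02:45 Haloth Administrative Region.

02:45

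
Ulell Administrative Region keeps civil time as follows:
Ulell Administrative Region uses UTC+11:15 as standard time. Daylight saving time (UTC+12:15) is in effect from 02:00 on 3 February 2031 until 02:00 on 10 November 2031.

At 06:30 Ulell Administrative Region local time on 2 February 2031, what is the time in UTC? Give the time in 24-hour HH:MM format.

19:15

2 February 2031 does not fall between 3 February and 10 November, so daylight saving is not in effect and Ulell Administrative Region is at UTC+11:15.
06:30 local − 11h15m = 19:15 UTC (rolling into the previous day, 1 February 2031).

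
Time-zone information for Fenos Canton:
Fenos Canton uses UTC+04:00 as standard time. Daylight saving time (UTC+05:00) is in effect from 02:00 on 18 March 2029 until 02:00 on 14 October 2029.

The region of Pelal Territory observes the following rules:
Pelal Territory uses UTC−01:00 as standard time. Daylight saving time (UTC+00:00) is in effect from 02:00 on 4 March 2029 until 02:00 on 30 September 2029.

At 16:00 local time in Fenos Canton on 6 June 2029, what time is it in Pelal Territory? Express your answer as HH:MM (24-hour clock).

11:00

Daylight saving runs 18 March – 14 October; 6 June 2029 is inside that window, so Fenos Canton is at UTC+05:00.
16:00 Fenos Canton − 5h = 11:00 UTC.
At the standard offset (UTC−01:00), 11:00 UTC − 1h = 10:00 Pelal Territory standard time.
The standard-time date in Pelal Territory, 6 June 2029, lies within the daylight-saving period (4 March – 30 September), so Pelal Territory is on daylight time, UTC+00:00.
11:00 UTC + 0h = 11:00 Pelal Territory.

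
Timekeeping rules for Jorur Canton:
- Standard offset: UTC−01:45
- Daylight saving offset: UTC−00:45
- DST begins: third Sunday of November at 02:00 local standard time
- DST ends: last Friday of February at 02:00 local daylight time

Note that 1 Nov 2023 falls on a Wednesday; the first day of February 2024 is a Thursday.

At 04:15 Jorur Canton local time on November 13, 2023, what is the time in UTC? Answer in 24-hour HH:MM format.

1 November 2023 is a Wednesday, so the first Sunday is November 5 and the third is November 19.
1 February 2024 is a Thursday, so Fridays fall on 2, 9, 16, 23; the last is February 23.
Daylight saving runs 19 November 2023 – 23 February 2024; November 13, 2023 is outside that window, so Jorur Canton is on standard time at UTC−01:45.
04:15 local + 1h45m = 06:00 UTC.

06:00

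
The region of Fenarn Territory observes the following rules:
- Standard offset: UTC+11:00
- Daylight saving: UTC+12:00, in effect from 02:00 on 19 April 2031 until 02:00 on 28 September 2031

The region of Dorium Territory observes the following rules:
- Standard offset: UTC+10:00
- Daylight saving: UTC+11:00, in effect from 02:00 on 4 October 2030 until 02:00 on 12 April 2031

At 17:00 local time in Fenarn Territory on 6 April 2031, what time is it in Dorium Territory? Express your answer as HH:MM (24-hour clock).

6 April 2031 does not fall between 19 April and 28 September, so daylight saving is not in effect and Fenarn Territory is at UTC+11:00.
17:00 Fenarn Territory − 11h = 06:00 UTC.
At the standard offset (UTC+10:00), 06:00 UTC + 10h = 16:00 Dorium Territory standard time.
Daylight saving runs 4 October 2030 – 12 April 2031; the standard-time date in Dorium Territory, 6 April 2031, is inside that window, so Dorium Territory is at UTC+11:00.
06:00 UTC + 11h = 17:00 Dorium Territory.

17:00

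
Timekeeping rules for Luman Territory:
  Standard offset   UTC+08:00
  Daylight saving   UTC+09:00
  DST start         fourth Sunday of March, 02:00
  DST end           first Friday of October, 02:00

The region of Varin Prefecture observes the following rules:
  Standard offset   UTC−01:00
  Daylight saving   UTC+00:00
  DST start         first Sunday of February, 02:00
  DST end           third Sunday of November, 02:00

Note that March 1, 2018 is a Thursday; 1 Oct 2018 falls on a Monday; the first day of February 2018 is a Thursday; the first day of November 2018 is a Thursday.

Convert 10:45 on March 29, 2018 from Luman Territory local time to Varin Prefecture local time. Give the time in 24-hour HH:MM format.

1 March 2018 is a Thursday, so the first Sunday is March 4 and the fourth is March 25.
1 October 2018 is a Monday, so the first Friday is October 5.
March 29, 2018 falls between 25 March and 5 October, so daylight saving is in effect and Luman Territory is at UTC+09:00.
10:45 Luman Territory − 9h = 01:45 UTC.
1 February 2018 is a Thursday, so the first Sunday is February 4.
1 November 2018 is a Thursday, so the first Sunday is November 4 and the third is November 18.
At the standard offset (UTC−01:00), 01:45 UTC − 1h = 00:45 Varin Prefecture standard time.
Daylight saving runs 4 February – 18 November; the standard-time date in Varin Prefecture, March 29, 2018, is inside that window, so Varin Prefecture is at UTC+00:00.
01:45 UTC + 0h = 01:45 Varin Prefecture.

01:45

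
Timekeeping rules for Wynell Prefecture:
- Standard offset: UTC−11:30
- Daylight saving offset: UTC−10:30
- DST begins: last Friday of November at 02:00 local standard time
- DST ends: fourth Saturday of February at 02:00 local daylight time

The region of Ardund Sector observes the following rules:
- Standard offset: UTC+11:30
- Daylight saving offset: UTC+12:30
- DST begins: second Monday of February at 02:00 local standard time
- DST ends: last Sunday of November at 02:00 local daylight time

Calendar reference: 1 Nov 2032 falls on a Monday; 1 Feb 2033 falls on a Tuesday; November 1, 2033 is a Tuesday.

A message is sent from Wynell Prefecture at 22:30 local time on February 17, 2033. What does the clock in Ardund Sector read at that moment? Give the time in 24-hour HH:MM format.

1 November 2032 is a Monday, so Fridays fall on 5, 12, 19, 26; the last is November 26.
1 February 2033 is a Tuesday, so the first Saturday is February 5 and the fourth is February 26.
February 17, 2033 lies within the daylight-saving period (26 November 2032 – 26 February 2033), so Wynell Prefecture is on daylight time, UTC−10:30.
22:30 Wynell Prefecture + 10h30m = 09:00 UTC (rolling into the next day, 18 February 2033).
1 February 2033 is a Tuesday, so the first Monday is February 7 and the second is February 14.
1 November 2033 is a Tuesday, so Sundays fall on 6, 13, 20, 27; the last is November 27.
At the standard offset (UTC+11:30), 09:00 UTC + 11h30m = 20:30 Ardund Sector standard time.
The standard-time date in Ardund Sector, February 18, 2033, falls between 14 February and 27 November, so daylight saving is in effect and Ardund Sector is at UTC+12:30.
09:00 UTC + 12h30m = 21:30 Ardund Sector.

21:30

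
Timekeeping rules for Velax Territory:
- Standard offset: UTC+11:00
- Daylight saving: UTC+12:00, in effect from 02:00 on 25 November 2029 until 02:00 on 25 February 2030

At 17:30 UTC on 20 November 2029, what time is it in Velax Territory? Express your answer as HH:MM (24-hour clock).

04:30

At the standard offset (UTC+11:00), 17:30 UTC + 11h = 04:30 Velax Territory standard time (rolling into the next day, 21 November 2029).
The standard-time date in Velax Territory, 21 November 2029, does not fall between 25 November 2029 and 25 February 2030, so daylight saving is not in effect and Velax Territory is at UTC+11:00.
17:30 UTC + 11h = 04:30 local (rolling into the next day, 21 November 2029).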